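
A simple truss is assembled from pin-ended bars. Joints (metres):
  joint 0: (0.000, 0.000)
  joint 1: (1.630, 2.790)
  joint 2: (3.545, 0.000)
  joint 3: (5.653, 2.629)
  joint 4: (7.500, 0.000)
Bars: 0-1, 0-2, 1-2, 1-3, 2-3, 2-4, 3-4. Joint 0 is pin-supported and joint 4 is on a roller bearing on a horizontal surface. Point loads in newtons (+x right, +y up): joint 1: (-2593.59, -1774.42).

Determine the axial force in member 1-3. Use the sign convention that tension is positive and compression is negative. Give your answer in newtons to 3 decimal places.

844.882

N=5 nodes, M=7 members, R=3 reactions → 2N=10, M+R=10
member 0 (0-1): L=3.2313, (cx,cy)=(0.5044,0.8634)
member 1 (0-2): L=3.5450, (cx,cy)=(1.0000,0.0000)
member 2 (1-2): L=3.3840, (cx,cy)=(0.5659,-0.8245)
member 3 (1-3): L=4.0262, (cx,cy)=(0.9992,-0.0400)
member 4 (2-3): L=3.3698, (cx,cy)=(0.6256,0.7802)
member 5 (2-4): L=3.9550, (cx,cy)=(1.0000,0.0000)
member 6 (3-4): L=3.2130, (cx,cy)=(0.5749,-0.8183)
solve A·x = −loads:
  F[0-1] = -2725.8287 N (compression)
  F[0-2] = -1218.5507 N (compression)
  F[1-2] = +661.5013 N (tension)
  F[1-3] = +844.8818 N (tension)
  F[2-3] = -699.0623 N (compression)
  F[2-4] = -406.8984 N (compression)
  F[3-4] = +707.8205 N (tension)
  Rx@0 = +2593.5900 N
  Ry@0 = +2353.5949 N
  Ry@4 = -579.1749 N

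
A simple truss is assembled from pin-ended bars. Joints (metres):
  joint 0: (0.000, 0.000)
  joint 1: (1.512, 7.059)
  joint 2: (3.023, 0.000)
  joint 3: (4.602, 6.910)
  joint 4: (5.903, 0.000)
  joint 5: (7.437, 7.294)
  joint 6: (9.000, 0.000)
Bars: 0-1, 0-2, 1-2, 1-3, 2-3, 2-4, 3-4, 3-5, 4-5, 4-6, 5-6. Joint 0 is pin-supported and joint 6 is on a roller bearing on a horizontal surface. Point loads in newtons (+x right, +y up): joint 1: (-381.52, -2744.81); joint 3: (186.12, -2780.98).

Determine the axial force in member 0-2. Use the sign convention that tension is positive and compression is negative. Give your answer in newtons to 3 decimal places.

618.324

N=7 nodes, M=11 members, R=3 reactions → 2N=14, M+R=14
member 0 (0-1): L=7.2191, (cx,cy)=(0.2094,0.9778)
member 1 (0-2): L=3.0230, (cx,cy)=(1.0000,0.0000)
member 2 (1-2): L=7.2189, (cx,cy)=(0.2093,-0.9778)
member 3 (1-3): L=3.0936, (cx,cy)=(0.9988,-0.0482)
member 4 (2-3): L=7.0881, (cx,cy)=(0.2228,0.9749)
member 5 (2-4): L=2.8800, (cx,cy)=(1.0000,0.0000)
member 6 (3-4): L=7.0314, (cx,cy)=(0.1850,-0.9827)
member 7 (3-5): L=2.8609, (cx,cy)=(0.9910,0.1342)
member 8 (4-5): L=7.4536, (cx,cy)=(0.2058,0.9786)
member 9 (4-6): L=3.0970, (cx,cy)=(1.0000,0.0000)
member 10 (5-6): L=7.4596, (cx,cy)=(0.2095,-0.9778)
solve A·x = −loads:
  F[0-1] = -3885.1646 N (compression)
  F[0-2] = +618.3242 N (tension)
  F[1-2] = +1110.8431 N (tension)
  F[1-3] = -665.4888 N (compression)
  F[2-3] = -1114.2358 N (compression)
  F[2-4] = +1099.0518 N (tension)
  F[3-4] = -1861.1538 N (compression)
  F[3-5] = -761.5797 N (compression)
  F[4-5] = +1869.0294 N (tension)
  F[4-6] = +370.0277 N (tension)
  F[5-6] = -1765.9967 N (compression)
  Rx@0 = +195.4000 N
  Ry@0 = +3798.9942 N
  Ry@6 = +1726.7958 N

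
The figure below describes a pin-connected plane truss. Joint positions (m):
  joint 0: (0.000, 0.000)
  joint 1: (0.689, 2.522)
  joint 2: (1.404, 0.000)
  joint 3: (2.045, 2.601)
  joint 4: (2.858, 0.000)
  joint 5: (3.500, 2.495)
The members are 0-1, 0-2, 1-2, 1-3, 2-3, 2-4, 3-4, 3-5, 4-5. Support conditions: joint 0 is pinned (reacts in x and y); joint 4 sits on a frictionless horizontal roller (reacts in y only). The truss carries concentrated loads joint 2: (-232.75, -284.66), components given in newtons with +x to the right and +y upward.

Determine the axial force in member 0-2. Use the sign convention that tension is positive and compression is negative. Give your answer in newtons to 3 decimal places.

-193.186

N=6 nodes, M=9 members, R=3 reactions → 2N=12, M+R=12
member 0 (0-1): L=2.6144, (cx,cy)=(0.2635,0.9646)
member 1 (0-2): L=1.4040, (cx,cy)=(1.0000,0.0000)
member 2 (1-2): L=2.6214, (cx,cy)=(0.2728,-0.9621)
member 3 (1-3): L=1.3583, (cx,cy)=(0.9983,0.0582)
member 4 (2-3): L=2.6788, (cx,cy)=(0.2393,0.9709)
member 5 (2-4): L=1.4540, (cx,cy)=(1.0000,0.0000)
member 6 (3-4): L=2.7251, (cx,cy)=(0.2983,-0.9545)
member 7 (3-5): L=1.4589, (cx,cy)=(0.9974,-0.0727)
member 8 (4-5): L=2.5763, (cx,cy)=(0.2492,0.9685)
solve A·x = −loads:
  F[0-1] = -150.1272 N (compression)
  F[0-2] = -193.1858 N (compression)
  F[1-2] = +145.7248 N (tension)
  F[1-3] = -79.4460 N (compression)
  F[2-3] = +148.7828 N (tension)
  F[2-4] = +43.7101 N (tension)
  F[3-4] = -146.5121 N (compression)
  F[3-5] = -0.0000 N (compression)
  F[4-5] = +0.0000 N (tension)
  Rx@0 = +232.7500 N
  Ry@0 = +144.8200 N
  Ry@4 = +139.8400 N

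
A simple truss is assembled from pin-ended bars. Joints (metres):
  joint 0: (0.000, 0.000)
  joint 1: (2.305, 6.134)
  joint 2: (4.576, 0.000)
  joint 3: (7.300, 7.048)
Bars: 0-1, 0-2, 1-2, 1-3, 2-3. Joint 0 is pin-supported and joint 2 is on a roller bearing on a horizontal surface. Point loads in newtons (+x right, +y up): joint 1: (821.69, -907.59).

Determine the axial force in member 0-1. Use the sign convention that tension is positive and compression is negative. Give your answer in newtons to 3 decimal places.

N=4 nodes, M=5 members, R=3 reactions → 2N=8, M+R=8
member 0 (0-1): L=6.5528, (cx,cy)=(0.3518,0.9361)
member 1 (0-2): L=4.5760, (cx,cy)=(1.0000,0.0000)
member 2 (1-2): L=6.5409, (cx,cy)=(0.3472,-0.9378)
member 3 (1-3): L=5.0779, (cx,cy)=(0.9837,0.1800)
member 4 (2-3): L=7.5561, (cx,cy)=(0.3605,0.9328)
solve A·x = −loads:
  F[0-1] = +695.4767 N (tension)
  F[0-2] = +577.0499 N (tension)
  F[1-2] = -1662.0109 N (compression)
  F[1-3] = +0.0000 N (tension)
  F[2-3] = +0.0000 N (tension)
  Rx@0 = -821.6900 N
  Ry@0 = -651.0292 N
  Ry@2 = +1558.6192 N

695.477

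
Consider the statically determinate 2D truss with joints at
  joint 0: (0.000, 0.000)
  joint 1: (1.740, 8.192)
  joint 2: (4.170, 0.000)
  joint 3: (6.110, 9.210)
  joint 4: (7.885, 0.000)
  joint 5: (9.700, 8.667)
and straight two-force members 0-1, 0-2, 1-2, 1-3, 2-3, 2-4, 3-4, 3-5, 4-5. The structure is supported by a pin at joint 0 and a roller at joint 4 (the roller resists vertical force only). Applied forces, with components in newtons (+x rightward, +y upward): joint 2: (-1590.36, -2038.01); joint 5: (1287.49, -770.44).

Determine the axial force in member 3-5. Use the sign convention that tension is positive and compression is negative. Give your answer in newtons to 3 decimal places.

N=6 nodes, M=9 members, R=3 reactions → 2N=12, M+R=12
member 0 (0-1): L=8.3748, (cx,cy)=(0.2078,0.9782)
member 1 (0-2): L=4.1700, (cx,cy)=(1.0000,0.0000)
member 2 (1-2): L=8.5448, (cx,cy)=(0.2844,-0.9587)
member 3 (1-3): L=4.4870, (cx,cy)=(0.9739,0.2269)
member 4 (2-3): L=9.4121, (cx,cy)=(0.2061,0.9785)
member 5 (2-4): L=3.7150, (cx,cy)=(1.0000,0.0000)
member 6 (3-4): L=9.3795, (cx,cy)=(0.1892,-0.9819)
member 7 (3-5): L=3.6308, (cx,cy)=(0.9888,-0.1496)
member 8 (4-5): L=8.8550, (cx,cy)=(0.2050,0.9788)
solve A·x = −loads:
  F[0-1] = +646.4228 N (tension)
  F[0-2] = -437.1756 N (compression)
  F[1-2] = -586.3946 N (compression)
  F[1-3] = +309.1273 N (tension)
  F[2-3] = +2657.2513 N (tension)
  F[2-4] = +438.7175 N (tension)
  F[3-4] = -2935.7882 N (compression)
  F[3-5] = +1420.3225 N (tension)
  F[4-5] = -570.1320 N (compression)
  Rx@0 = +302.8700 N
  Ry@0 = -632.3167 N
  Ry@4 = +3440.7667 N

1420.323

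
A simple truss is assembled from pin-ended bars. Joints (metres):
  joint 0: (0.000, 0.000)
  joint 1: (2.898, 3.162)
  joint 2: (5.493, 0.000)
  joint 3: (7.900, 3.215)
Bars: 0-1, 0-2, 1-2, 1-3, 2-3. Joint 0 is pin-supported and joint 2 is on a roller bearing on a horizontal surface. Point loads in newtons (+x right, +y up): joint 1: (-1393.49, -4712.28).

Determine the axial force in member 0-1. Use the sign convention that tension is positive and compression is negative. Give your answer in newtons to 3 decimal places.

-4107.805

N=4 nodes, M=5 members, R=3 reactions → 2N=8, M+R=8
member 0 (0-1): L=4.2891, (cx,cy)=(0.6757,0.7372)
member 1 (0-2): L=5.4930, (cx,cy)=(1.0000,0.0000)
member 2 (1-2): L=4.0905, (cx,cy)=(0.6344,-0.7730)
member 3 (1-3): L=5.0023, (cx,cy)=(0.9999,0.0106)
member 4 (2-3): L=4.0162, (cx,cy)=(0.5993,0.8005)
solve A·x = −loads:
  F[0-1] = -4107.8046 N (compression)
  F[0-2] = +1381.9945 N (tension)
  F[1-2] = -2178.4439 N (compression)
  F[1-3] = -0.0000 N (compression)
  F[2-3] = +0.0000 N (tension)
  Rx@0 = +1393.4900 N
  Ry@0 = +3028.3237 N
  Ry@2 = +1683.9563 N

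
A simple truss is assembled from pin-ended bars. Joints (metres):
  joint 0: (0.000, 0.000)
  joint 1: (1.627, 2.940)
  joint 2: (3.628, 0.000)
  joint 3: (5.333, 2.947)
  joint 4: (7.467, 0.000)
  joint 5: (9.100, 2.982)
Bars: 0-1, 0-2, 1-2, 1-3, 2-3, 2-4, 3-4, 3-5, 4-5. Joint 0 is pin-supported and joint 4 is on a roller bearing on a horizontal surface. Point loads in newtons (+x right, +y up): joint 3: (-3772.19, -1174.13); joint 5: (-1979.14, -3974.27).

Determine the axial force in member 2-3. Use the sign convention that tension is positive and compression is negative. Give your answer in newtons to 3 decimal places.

-2011.949

N=6 nodes, M=9 members, R=3 reactions → 2N=12, M+R=12
member 0 (0-1): L=3.3602, (cx,cy)=(0.4842,0.8750)
member 1 (0-2): L=3.6280, (cx,cy)=(1.0000,0.0000)
member 2 (1-2): L=3.5563, (cx,cy)=(0.5627,-0.8267)
member 3 (1-3): L=3.7060, (cx,cy)=(1.0000,0.0019)
member 4 (2-3): L=3.4047, (cx,cy)=(0.5008,0.8656)
member 5 (2-4): L=3.8390, (cx,cy)=(1.0000,0.0000)
member 6 (3-4): L=3.6385, (cx,cy)=(0.5865,-0.8099)
member 7 (3-5): L=3.7672, (cx,cy)=(1.0000,0.0093)
member 8 (4-5): L=3.3999, (cx,cy)=(0.4803,0.8771)
solve A·x = −loads:
  F[0-1] = -1995.0183 N (compression)
  F[0-2] = -4785.3382 N (compression)
  F[1-2] = +2106.5794 N (tension)
  F[1-3] = -2151.2753 N (compression)
  F[2-3] = -2011.9492 N (compression)
  F[2-4] = -2592.5115 N (compression)
  F[3-4] = +707.7822 N (tension)
  F[3-5] = +198.2632 N (tension)
  F[4-5] = -4533.2675 N (compression)
  Rx@0 = +5751.3300 N
  Ry@0 = +1745.5538 N
  Ry@4 = +3402.8462 N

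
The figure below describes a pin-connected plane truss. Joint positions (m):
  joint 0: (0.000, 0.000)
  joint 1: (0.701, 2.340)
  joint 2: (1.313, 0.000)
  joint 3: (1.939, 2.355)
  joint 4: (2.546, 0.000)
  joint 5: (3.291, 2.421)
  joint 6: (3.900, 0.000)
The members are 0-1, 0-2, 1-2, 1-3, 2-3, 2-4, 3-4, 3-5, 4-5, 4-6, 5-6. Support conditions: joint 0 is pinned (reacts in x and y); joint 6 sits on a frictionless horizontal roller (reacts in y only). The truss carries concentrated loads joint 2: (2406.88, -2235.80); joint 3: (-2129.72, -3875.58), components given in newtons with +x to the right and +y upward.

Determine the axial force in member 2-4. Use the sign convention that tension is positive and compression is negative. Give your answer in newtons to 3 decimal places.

N=7 nodes, M=11 members, R=3 reactions → 2N=14, M+R=14
member 0 (0-1): L=2.4427, (cx,cy)=(0.2870,0.9579)
member 1 (0-2): L=1.3130, (cx,cy)=(1.0000,0.0000)
member 2 (1-2): L=2.4187, (cx,cy)=(0.2530,-0.9675)
member 3 (1-3): L=1.2381, (cx,cy)=(0.9999,0.0121)
member 4 (2-3): L=2.4368, (cx,cy)=(0.2569,0.9664)
member 5 (2-4): L=1.2330, (cx,cy)=(1.0000,0.0000)
member 6 (3-4): L=2.4320, (cx,cy)=(0.2496,-0.9684)
member 7 (3-5): L=1.3536, (cx,cy)=(0.9988,0.0488)
member 8 (4-5): L=2.5330, (cx,cy)=(0.2941,0.9558)
member 9 (4-6): L=1.3540, (cx,cy)=(1.0000,0.0000)
member 10 (5-6): L=2.4964, (cx,cy)=(0.2439,-0.9698)
solve A·x = −loads:
  F[0-1] = -4924.9750 N (compression)
  F[0-2] = +1690.4913 N (tension)
  F[1-2] = +4843.4627 N (tension)
  F[1-3] = -2639.0555 N (compression)
  F[2-3] = -2535.1334 N (compression)
  F[2-4] = +1160.4082 N (tension)
  F[3-4] = -1478.9902 N (compression)
  F[3-5] = -792.2064 N (compression)
  F[4-5] = +1498.4579 N (tension)
  F[4-6] = +350.5473 N (tension)
  F[5-6] = -1436.9686 N (compression)
  Rx@0 = -277.1600 N
  Ry@0 = +4717.8250 N
  Ry@6 = +1393.5550 N

1160.408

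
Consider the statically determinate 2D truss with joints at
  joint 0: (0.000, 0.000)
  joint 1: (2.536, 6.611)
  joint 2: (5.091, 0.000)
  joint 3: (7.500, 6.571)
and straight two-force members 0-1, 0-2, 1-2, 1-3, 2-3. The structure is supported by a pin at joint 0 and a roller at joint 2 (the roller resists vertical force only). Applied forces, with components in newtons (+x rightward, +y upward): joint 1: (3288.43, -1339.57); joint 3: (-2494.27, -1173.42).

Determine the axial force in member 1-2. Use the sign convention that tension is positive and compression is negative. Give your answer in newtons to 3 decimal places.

N=4 nodes, M=5 members, R=3 reactions → 2N=8, M+R=8
member 0 (0-1): L=7.0807, (cx,cy)=(0.3582,0.9337)
member 1 (0-2): L=5.0910, (cx,cy)=(1.0000,0.0000)
member 2 (1-2): L=7.0875, (cx,cy)=(0.3605,-0.9328)
member 3 (1-3): L=4.9642, (cx,cy)=(1.0000,-0.0081)
member 4 (2-3): L=6.9987, (cx,cy)=(0.3442,0.9389)
solve A·x = −loads:
  F[0-1] = +1000.1803 N (tension)
  F[0-2] = +435.9398 N (tension)
  F[1-2] = -2419.4977 N (compression)
  F[1-3] = -2058.0686 N (compression)
  F[2-3] = -1267.4534 N (compression)
  Rx@0 = -794.1600 N
  Ry@0 = -933.8303 N
  Ry@2 = +3446.8203 N

-2419.498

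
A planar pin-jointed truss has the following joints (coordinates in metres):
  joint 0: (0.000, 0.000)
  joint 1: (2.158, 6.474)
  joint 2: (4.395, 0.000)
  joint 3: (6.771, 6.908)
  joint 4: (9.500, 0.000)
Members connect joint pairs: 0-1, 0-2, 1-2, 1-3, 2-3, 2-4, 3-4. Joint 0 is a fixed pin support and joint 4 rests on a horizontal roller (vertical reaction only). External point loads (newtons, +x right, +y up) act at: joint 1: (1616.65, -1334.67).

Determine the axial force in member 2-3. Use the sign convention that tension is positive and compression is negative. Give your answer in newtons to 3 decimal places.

N=5 nodes, M=7 members, R=3 reactions → 2N=10, M+R=10
member 0 (0-1): L=6.8242, (cx,cy)=(0.3162,0.9487)
member 1 (0-2): L=4.3950, (cx,cy)=(1.0000,0.0000)
member 2 (1-2): L=6.8496, (cx,cy)=(0.3266,-0.9452)
member 3 (1-3): L=4.6334, (cx,cy)=(0.9956,0.0937)
member 4 (2-3): L=7.3052, (cx,cy)=(0.3252,0.9456)
member 5 (2-4): L=5.1050, (cx,cy)=(1.0000,0.0000)
member 6 (3-4): L=7.4275, (cx,cy)=(0.3674,-0.9301)
solve A·x = −loads:
  F[0-1] = +74.0134 N (tension)
  F[0-2] = +1593.2449 N (tension)
  F[1-2] = -1593.1885 N (compression)
  F[1-3] = -1077.6650 N (compression)
  F[2-3] = +1592.4097 N (tension)
  F[2-4] = +554.9988 N (tension)
  F[3-4] = -1510.5384 N (compression)
  Rx@0 = -1616.6500 N
  Ry@0 = -70.2153 N
  Ry@4 = +1404.8853 N

1592.410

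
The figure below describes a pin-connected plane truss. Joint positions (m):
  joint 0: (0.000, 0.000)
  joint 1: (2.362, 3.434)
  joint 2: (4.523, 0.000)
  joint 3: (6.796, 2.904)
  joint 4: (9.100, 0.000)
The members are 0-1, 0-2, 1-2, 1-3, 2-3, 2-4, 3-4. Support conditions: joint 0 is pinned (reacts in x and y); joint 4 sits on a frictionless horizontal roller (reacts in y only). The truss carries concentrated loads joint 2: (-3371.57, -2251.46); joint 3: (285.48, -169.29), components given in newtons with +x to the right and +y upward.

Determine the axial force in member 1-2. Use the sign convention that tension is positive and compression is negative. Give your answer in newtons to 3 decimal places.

1499.056

N=5 nodes, M=7 members, R=3 reactions → 2N=10, M+R=10
member 0 (0-1): L=4.1679, (cx,cy)=(0.5667,0.8239)
member 1 (0-2): L=4.5230, (cx,cy)=(1.0000,0.0000)
member 2 (1-2): L=4.0574, (cx,cy)=(0.5326,-0.8464)
member 3 (1-3): L=4.4656, (cx,cy)=(0.9929,-0.1187)
member 4 (2-3): L=3.6878, (cx,cy)=(0.6164,0.7875)
member 5 (2-4): L=4.5770, (cx,cy)=(1.0000,0.0000)
member 6 (3-4): L=3.7070, (cx,cy)=(0.6215,-0.7834)
solve A·x = −loads:
  F[0-1] = -1315.8740 N (compression)
  F[0-2] = -2340.3683 N (compression)
  F[1-2] = +1499.0556 N (tension)
  F[1-3] = -1555.1266 N (compression)
  F[2-3] = +1247.9523 N (tension)
  F[2-4] = +1060.4275 N (tension)
  F[3-4] = -1706.1518 N (compression)
  Rx@0 = +3086.0900 N
  Ry@0 = +1084.1695 N
  Ry@4 = +1336.5805 N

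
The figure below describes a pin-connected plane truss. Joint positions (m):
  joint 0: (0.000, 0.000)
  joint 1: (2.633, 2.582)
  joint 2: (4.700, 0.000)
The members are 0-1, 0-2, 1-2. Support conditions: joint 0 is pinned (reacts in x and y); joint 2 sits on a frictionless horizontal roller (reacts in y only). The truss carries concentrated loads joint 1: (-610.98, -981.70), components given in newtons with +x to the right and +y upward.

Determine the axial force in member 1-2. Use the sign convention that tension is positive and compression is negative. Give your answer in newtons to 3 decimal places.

-274.526

N=3 nodes, M=3 members, R=3 reactions → 2N=6, M+R=6
member 0 (0-1): L=3.6877, (cx,cy)=(0.7140,0.7002)
member 1 (0-2): L=4.7000, (cx,cy)=(1.0000,0.0000)
member 2 (1-2): L=3.3074, (cx,cy)=(0.6250,-0.7807)
solve A·x = −loads:
  F[0-1] = -1096.0211 N (compression)
  F[0-2] = +171.5657 N (tension)
  F[1-2] = -274.5257 N (compression)
  Rx@0 = +610.9800 N
  Ry@0 = +767.3881 N
  Ry@2 = +214.3119 N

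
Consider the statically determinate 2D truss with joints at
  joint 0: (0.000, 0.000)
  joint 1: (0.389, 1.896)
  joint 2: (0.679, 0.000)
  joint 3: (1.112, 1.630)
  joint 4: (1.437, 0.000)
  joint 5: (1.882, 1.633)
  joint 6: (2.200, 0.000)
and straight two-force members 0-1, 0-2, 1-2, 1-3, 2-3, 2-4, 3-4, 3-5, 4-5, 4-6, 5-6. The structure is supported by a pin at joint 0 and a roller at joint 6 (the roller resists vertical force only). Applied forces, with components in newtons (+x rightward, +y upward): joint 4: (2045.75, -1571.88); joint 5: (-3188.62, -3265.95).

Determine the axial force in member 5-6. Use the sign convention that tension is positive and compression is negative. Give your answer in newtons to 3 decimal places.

N=7 nodes, M=11 members, R=3 reactions → 2N=14, M+R=14
member 0 (0-1): L=1.9355, (cx,cy)=(0.2010,0.9796)
member 1 (0-2): L=0.6790, (cx,cy)=(1.0000,0.0000)
member 2 (1-2): L=1.9181, (cx,cy)=(0.1512,-0.9885)
member 3 (1-3): L=0.7704, (cx,cy)=(0.9385,-0.3453)
member 4 (2-3): L=1.6865, (cx,cy)=(0.2567,0.9665)
member 5 (2-4): L=0.7580, (cx,cy)=(1.0000,0.0000)
member 6 (3-4): L=1.6621, (cx,cy)=(0.1955,-0.9807)
member 7 (3-5): L=0.7700, (cx,cy)=(1.0000,0.0039)
member 8 (4-5): L=1.6925, (cx,cy)=(0.2629,0.9648)
member 9 (4-6): L=0.7630, (cx,cy)=(1.0000,0.0000)
member 10 (5-6): L=1.6637, (cx,cy)=(0.1911,-0.9816)
solve A·x = −loads:
  F[0-1] = -3454.5510 N (compression)
  F[0-2] = -448.5665 N (compression)
  F[1-2] = +3901.3727 N (tension)
  F[1-3] = -1368.3271 N (compression)
  F[2-3] = -3990.2741 N (compression)
  F[2-4] = +1165.7651 N (tension)
  F[3-4] = +3438.8284 N (tension)
  F[3-5] = -2981.0779 N (compression)
  F[4-5] = -1866.2228 N (compression)
  F[4-6] = +283.0978 N (tension)
  F[5-6] = -1481.0774 N (compression)
  Rx@0 = +1142.8700 N
  Ry@0 = +3384.0605 N
  Ry@6 = +1453.7695 N

-1481.077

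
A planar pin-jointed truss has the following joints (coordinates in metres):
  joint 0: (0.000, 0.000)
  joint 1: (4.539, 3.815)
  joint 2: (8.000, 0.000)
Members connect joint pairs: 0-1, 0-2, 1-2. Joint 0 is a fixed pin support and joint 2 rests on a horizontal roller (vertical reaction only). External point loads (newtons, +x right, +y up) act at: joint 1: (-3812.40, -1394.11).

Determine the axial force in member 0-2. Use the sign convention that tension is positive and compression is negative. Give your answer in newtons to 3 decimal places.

N=3 nodes, M=3 members, R=3 reactions → 2N=6, M+R=6
member 0 (0-1): L=5.9293, (cx,cy)=(0.7655,0.6434)
member 1 (0-2): L=8.0000, (cx,cy)=(1.0000,0.0000)
member 2 (1-2): L=5.1510, (cx,cy)=(0.6719,-0.7406)
solve A·x = −loads:
  F[0-1] = -3762.9998 N (compression)
  F[0-2] = -931.7530 N (compression)
  F[1-2] = +1386.7248 N (tension)
  Rx@0 = +3812.4000 N
  Ry@0 = +2421.1651 N
  Ry@2 = -1027.0551 N

-931.753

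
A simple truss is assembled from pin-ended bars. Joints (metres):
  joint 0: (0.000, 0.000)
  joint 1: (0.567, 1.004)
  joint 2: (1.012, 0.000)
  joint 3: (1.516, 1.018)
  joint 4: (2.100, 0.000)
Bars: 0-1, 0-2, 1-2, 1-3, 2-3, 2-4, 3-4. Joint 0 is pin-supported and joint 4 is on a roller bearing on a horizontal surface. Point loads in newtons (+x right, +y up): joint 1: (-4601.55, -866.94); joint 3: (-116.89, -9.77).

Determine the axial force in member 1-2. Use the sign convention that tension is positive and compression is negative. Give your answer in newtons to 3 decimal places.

N=5 nodes, M=7 members, R=3 reactions → 2N=10, M+R=10
member 0 (0-1): L=1.1530, (cx,cy)=(0.4917,0.8707)
member 1 (0-2): L=1.0120, (cx,cy)=(1.0000,0.0000)
member 2 (1-2): L=1.0982, (cx,cy)=(0.4052,-0.9142)
member 3 (1-3): L=0.9491, (cx,cy)=(0.9999,0.0148)
member 4 (2-3): L=1.1359, (cx,cy)=(0.4437,0.8962)
member 5 (2-4): L=1.0880, (cx,cy)=(1.0000,0.0000)
member 6 (3-4): L=1.1736, (cx,cy)=(0.4976,-0.8674)
solve A·x = −loads:
  F[0-1] = -3321.5709 N (compression)
  F[0-2] = -3085.0812 N (compression)
  F[1-2] = +2248.5000 N (tension)
  F[1-3] = +2057.3028 N (tension)
  F[2-3] = -2293.7700 N (compression)
  F[2-4] = -1156.2490 N (compression)
  F[3-4] = +2323.6215 N (tension)
  Rx@0 = +4718.4400 N
  Ry@0 = +2892.2262 N
  Ry@4 = -2015.5162 N

2248.500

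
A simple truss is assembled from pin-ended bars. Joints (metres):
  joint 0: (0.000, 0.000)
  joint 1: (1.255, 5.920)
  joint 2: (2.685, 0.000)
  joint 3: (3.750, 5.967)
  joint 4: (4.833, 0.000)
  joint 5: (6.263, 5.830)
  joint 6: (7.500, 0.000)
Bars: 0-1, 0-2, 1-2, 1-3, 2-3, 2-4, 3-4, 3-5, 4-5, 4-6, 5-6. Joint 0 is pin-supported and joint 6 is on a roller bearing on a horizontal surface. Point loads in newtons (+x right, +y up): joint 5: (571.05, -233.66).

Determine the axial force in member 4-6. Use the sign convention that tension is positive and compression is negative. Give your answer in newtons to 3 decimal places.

135.586

N=7 nodes, M=11 members, R=3 reactions → 2N=14, M+R=14
member 0 (0-1): L=6.0516, (cx,cy)=(0.2074,0.9783)
member 1 (0-2): L=2.6850, (cx,cy)=(1.0000,0.0000)
member 2 (1-2): L=6.0903, (cx,cy)=(0.2348,-0.9720)
member 3 (1-3): L=2.4954, (cx,cy)=(0.9998,0.0188)
member 4 (2-3): L=6.0613, (cx,cy)=(0.1757,0.9844)
member 5 (2-4): L=2.1480, (cx,cy)=(1.0000,0.0000)
member 6 (3-4): L=6.0645, (cx,cy)=(0.1786,-0.9839)
member 7 (3-5): L=2.5167, (cx,cy)=(0.9985,-0.0544)
member 8 (4-5): L=6.0028, (cx,cy)=(0.2382,0.9712)
member 9 (4-6): L=2.6670, (cx,cy)=(1.0000,0.0000)
member 10 (5-6): L=5.9598, (cx,cy)=(0.2076,-0.9782)
solve A·x = −loads:
  F[0-1] = +414.3664 N (tension)
  F[0-2] = +485.1169 N (tension)
  F[1-2] = -413.4695 N (compression)
  F[1-3] = +183.0487 N (tension)
  F[2-3] = +408.2617 N (tension)
  F[2-4] = +316.3002 N (tension)
  F[3-4] = -430.3535 N (compression)
  F[3-5] = +332.0950 N (tension)
  F[4-5] = +435.9874 N (tension)
  F[4-6] = +135.5858 N (tension)
  F[5-6] = -653.2437 N (compression)
  Rx@0 = -571.0500 N
  Ry@0 = -405.3579 N
  Ry@6 = +639.0179 N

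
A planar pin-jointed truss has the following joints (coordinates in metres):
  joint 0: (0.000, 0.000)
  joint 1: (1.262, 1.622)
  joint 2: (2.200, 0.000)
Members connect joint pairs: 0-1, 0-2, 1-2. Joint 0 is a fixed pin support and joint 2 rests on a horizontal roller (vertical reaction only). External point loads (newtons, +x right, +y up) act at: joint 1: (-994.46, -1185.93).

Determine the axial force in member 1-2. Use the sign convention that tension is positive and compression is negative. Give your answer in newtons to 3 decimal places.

61.104

N=3 nodes, M=3 members, R=3 reactions → 2N=6, M+R=6
member 0 (0-1): L=2.0551, (cx,cy)=(0.6141,0.7892)
member 1 (0-2): L=2.2000, (cx,cy)=(1.0000,0.0000)
member 2 (1-2): L=1.8737, (cx,cy)=(0.5006,-0.8657)
solve A·x = −loads:
  F[0-1] = -1569.6291 N (compression)
  F[0-2] = -30.5895 N (compression)
  F[1-2] = +61.1037 N (tension)
  Rx@0 = +994.4600 N
  Ry@0 = +1238.8257 N
  Ry@2 = -52.8957 N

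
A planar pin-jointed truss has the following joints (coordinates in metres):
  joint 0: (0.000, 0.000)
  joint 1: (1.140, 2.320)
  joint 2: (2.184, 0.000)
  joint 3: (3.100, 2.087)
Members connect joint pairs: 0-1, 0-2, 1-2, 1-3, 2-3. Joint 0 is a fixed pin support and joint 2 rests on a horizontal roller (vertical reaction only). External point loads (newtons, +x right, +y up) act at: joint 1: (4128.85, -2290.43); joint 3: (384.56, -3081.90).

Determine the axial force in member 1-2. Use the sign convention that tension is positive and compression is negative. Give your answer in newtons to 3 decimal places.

-8156.251

N=4 nodes, M=5 members, R=3 reactions → 2N=8, M+R=8
member 0 (0-1): L=2.5850, (cx,cy)=(0.4410,0.8975)
member 1 (0-2): L=2.1840, (cx,cy)=(1.0000,0.0000)
member 2 (1-2): L=2.5441, (cx,cy)=(0.4104,-0.9119)
member 3 (1-3): L=1.9738, (cx,cy)=(0.9930,-0.1180)
member 4 (2-3): L=2.2792, (cx,cy)=(0.4019,0.9157)
solve A·x = −loads:
  F[0-1] = +5516.6023 N (tension)
  F[0-2] = +2080.5154 N (tension)
  F[1-2] = -8156.2508 N (compression)
  F[1-3] = +1662.7073 N (tension)
  F[2-3] = -3151.3331 N (compression)
  Rx@0 = -4513.4100 N
  Ry@0 = -4951.1539 N
  Ry@2 = +10323.4839 N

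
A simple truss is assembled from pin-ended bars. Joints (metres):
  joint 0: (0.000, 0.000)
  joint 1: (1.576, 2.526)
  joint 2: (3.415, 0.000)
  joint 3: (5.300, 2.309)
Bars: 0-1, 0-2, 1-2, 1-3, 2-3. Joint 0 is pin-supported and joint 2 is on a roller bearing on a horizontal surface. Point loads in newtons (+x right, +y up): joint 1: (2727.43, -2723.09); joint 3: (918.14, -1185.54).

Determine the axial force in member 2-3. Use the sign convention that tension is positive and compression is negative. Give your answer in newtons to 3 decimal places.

-1395.005

N=4 nodes, M=5 members, R=3 reactions → 2N=8, M+R=8
member 0 (0-1): L=2.9773, (cx,cy)=(0.5293,0.8484)
member 1 (0-2): L=3.4150, (cx,cy)=(1.0000,0.0000)
member 2 (1-2): L=3.1245, (cx,cy)=(0.5886,-0.8084)
member 3 (1-3): L=3.7303, (cx,cy)=(0.9983,-0.0582)
member 4 (2-3): L=2.9807, (cx,cy)=(0.6324,0.7746)
solve A·x = −loads:
  F[0-1] = +2152.4824 N (tension)
  F[0-2] = +2506.1866 N (tension)
  F[1-2] = -5756.9646 N (compression)
  F[1-3] = +1803.3912 N (tension)
  F[2-3] = -1395.0054 N (compression)
  Rx@0 = -3645.5700 N
  Ry@0 = -1826.1944 N
  Ry@2 = +5734.8244 N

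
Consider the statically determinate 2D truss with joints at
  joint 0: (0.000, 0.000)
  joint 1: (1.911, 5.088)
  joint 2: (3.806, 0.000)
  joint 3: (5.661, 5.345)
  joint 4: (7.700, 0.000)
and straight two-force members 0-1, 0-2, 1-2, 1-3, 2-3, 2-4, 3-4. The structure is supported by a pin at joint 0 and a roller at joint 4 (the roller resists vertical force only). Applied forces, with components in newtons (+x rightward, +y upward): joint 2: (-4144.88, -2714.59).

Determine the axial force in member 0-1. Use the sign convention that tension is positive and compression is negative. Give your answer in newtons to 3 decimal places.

N=5 nodes, M=7 members, R=3 reactions → 2N=10, M+R=10
member 0 (0-1): L=5.4350, (cx,cy)=(0.3516,0.9361)
member 1 (0-2): L=3.8060, (cx,cy)=(1.0000,0.0000)
member 2 (1-2): L=5.4294, (cx,cy)=(0.3490,-0.9371)
member 3 (1-3): L=3.7588, (cx,cy)=(0.9977,0.0684)
member 4 (2-3): L=5.6577, (cx,cy)=(0.3279,0.9447)
member 5 (2-4): L=3.8940, (cx,cy)=(1.0000,0.0000)
member 6 (3-4): L=5.7207, (cx,cy)=(0.3564,-0.9343)
solve A·x = −loads:
  F[0-1] = -1466.4429 N (compression)
  F[0-2] = -3629.2680 N (compression)
  F[1-2] = +1391.6997 N (tension)
  F[1-3] = -1003.6966 N (compression)
  F[2-3] = +1492.9335 N (tension)
  F[2-4] = +511.8607 N (tension)
  F[3-4] = -1436.1000 N (compression)
  Rx@0 = +4144.8800 N
  Ry@0 = +1372.8069 N
  Ry@4 = +1341.7831 N

-1466.443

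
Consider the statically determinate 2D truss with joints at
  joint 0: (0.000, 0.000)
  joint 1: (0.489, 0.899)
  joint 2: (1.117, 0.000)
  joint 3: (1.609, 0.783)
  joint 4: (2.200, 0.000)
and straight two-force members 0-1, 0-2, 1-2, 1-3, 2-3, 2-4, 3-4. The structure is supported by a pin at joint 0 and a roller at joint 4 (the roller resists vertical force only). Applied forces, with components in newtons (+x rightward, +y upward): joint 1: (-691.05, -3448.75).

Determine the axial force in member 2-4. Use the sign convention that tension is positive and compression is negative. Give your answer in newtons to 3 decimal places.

365.450

N=5 nodes, M=7 members, R=3 reactions → 2N=10, M+R=10
member 0 (0-1): L=1.0234, (cx,cy)=(0.4778,0.8785)
member 1 (0-2): L=1.1170, (cx,cy)=(1.0000,0.0000)
member 2 (1-2): L=1.0966, (cx,cy)=(0.5727,-0.8198)
member 3 (1-3): L=1.1260, (cx,cy)=(0.9947,-0.1030)
member 4 (2-3): L=0.9247, (cx,cy)=(0.5320,0.8467)
member 5 (2-4): L=1.0830, (cx,cy)=(1.0000,0.0000)
member 6 (3-4): L=0.9810, (cx,cy)=(0.6024,-0.7982)
solve A·x = −loads:
  F[0-1] = -3374.7599 N (compression)
  F[0-2] = +921.4942 N (tension)
  F[1-2] = -511.1721 N (compression)
  F[1-3] = -632.1264 N (compression)
  F[2-3] = +494.9133 N (tension)
  F[2-4] = +365.4500 N (tension)
  F[3-4] = -606.6128 N (compression)
  Rx@0 = +691.0500 N
  Ry@0 = +2964.5751 N
  Ry@4 = +484.1749 N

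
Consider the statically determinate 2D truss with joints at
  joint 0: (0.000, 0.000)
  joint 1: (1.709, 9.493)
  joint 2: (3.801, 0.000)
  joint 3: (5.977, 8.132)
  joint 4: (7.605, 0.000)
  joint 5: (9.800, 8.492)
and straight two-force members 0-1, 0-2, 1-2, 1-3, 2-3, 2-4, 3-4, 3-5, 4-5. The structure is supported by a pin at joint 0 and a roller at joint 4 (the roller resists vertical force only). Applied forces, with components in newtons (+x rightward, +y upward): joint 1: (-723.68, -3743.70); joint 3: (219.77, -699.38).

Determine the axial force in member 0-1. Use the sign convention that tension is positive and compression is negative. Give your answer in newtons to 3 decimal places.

-3780.279

N=6 nodes, M=9 members, R=3 reactions → 2N=12, M+R=12
member 0 (0-1): L=9.6456, (cx,cy)=(0.1772,0.9842)
member 1 (0-2): L=3.8010, (cx,cy)=(1.0000,0.0000)
member 2 (1-2): L=9.7208, (cx,cy)=(0.2152,-0.9766)
member 3 (1-3): L=4.4797, (cx,cy)=(0.9527,-0.3038)
member 4 (2-3): L=8.4181, (cx,cy)=(0.2585,0.9660)
member 5 (2-4): L=3.8040, (cx,cy)=(1.0000,0.0000)
member 6 (3-4): L=8.2934, (cx,cy)=(0.1963,-0.9805)
member 7 (3-5): L=3.8399, (cx,cy)=(0.9956,0.0938)
member 8 (4-5): L=8.7711, (cx,cy)=(0.2503,0.9682)
solve A·x = −loads:
  F[0-1] = -3780.2787 N (compression)
  F[0-2] = +165.8764 N (tension)
  F[1-2] = -44.5143 N (compression)
  F[1-3] = +66.6226 N (tension)
  F[2-3] = +45.0006 N (tension)
  F[2-4] = +144.6643 N (tension)
  F[3-4] = -736.9489 N (compression)
  F[3-5] = -0.0000 N (compression)
  F[4-5] = +0.0000 N (tension)
  Rx@0 = +503.9100 N
  Ry@0 = +3720.4695 N
  Ry@4 = +722.6105 N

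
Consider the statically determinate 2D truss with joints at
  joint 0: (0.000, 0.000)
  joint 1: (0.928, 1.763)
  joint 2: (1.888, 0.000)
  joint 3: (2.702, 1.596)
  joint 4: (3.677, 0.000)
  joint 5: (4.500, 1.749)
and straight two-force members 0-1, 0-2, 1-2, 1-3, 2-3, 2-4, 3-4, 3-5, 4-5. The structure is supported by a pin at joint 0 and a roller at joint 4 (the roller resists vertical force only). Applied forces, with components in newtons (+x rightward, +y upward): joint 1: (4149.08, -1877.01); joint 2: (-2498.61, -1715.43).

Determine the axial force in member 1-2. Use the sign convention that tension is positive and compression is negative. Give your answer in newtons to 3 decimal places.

N=6 nodes, M=9 members, R=3 reactions → 2N=12, M+R=12
member 0 (0-1): L=1.9923, (cx,cy)=(0.4658,0.8849)
member 1 (0-2): L=1.8880, (cx,cy)=(1.0000,0.0000)
member 2 (1-2): L=2.0074, (cx,cy)=(0.4782,-0.8782)
member 3 (1-3): L=1.7818, (cx,cy)=(0.9956,-0.0937)
member 4 (2-3): L=1.7916, (cx,cy)=(0.4543,0.8908)
member 5 (2-4): L=1.7890, (cx,cy)=(1.0000,0.0000)
member 6 (3-4): L=1.8703, (cx,cy)=(0.5213,-0.8534)
member 7 (3-5): L=1.8045, (cx,cy)=(0.9964,0.0848)
member 8 (4-5): L=1.9330, (cx,cy)=(0.4258,0.9048)
solve A·x = −loads:
  F[0-1] = -280.8983 N (compression)
  F[0-2] = +1781.3090 N (tension)
  F[1-2] = -1470.8531 N (compression)
  F[1-3] = -3592.3345 N (compression)
  F[2-3] = +3375.7296 N (tension)
  F[2-4] = +2042.7802 N (tension)
  F[3-4] = -3918.4749 N (compression)
  F[3-5] = -0.0000 N (tension)
  F[4-5] = +0.0000 N (tension)
  Rx@0 = -1650.4700 N
  Ry@0 = +248.5659 N
  Ry@4 = +3343.8741 N

-1470.853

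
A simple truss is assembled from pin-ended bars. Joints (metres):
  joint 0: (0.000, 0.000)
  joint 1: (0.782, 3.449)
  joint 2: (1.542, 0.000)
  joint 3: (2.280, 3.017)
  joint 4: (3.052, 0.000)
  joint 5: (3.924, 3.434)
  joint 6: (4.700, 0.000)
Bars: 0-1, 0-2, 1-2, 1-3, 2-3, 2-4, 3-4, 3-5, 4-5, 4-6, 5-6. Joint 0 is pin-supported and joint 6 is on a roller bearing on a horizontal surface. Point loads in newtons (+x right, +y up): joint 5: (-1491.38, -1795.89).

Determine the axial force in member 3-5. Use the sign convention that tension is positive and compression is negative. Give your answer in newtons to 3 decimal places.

N=7 nodes, M=11 members, R=3 reactions → 2N=14, M+R=14
member 0 (0-1): L=3.5365, (cx,cy)=(0.2211,0.9752)
member 1 (0-2): L=1.5420, (cx,cy)=(1.0000,0.0000)
member 2 (1-2): L=3.5317, (cx,cy)=(0.2152,-0.9766)
member 3 (1-3): L=1.5590, (cx,cy)=(0.9608,-0.2771)
member 4 (2-3): L=3.1060, (cx,cy)=(0.2376,0.9714)
member 5 (2-4): L=1.5100, (cx,cy)=(1.0000,0.0000)
member 6 (3-4): L=3.1142, (cx,cy)=(0.2479,-0.9688)
member 7 (3-5): L=1.6961, (cx,cy)=(0.9693,0.2459)
member 8 (4-5): L=3.5430, (cx,cy)=(0.2461,0.9692)
member 9 (4-6): L=1.6480, (cx,cy)=(1.0000,0.0000)
member 10 (5-6): L=3.5206, (cx,cy)=(0.2204,-0.9754)
solve A·x = −loads:
  F[0-1] = -1421.3556 N (compression)
  F[0-2] = -1177.0899 N (compression)
  F[1-2] = +1614.8561 N (tension)
  F[1-3] = -688.7627 N (compression)
  F[2-3] = -1623.5190 N (compression)
  F[2-4] = -443.8252 N (compression)
  F[3-4] = +1086.0696 N (tension)
  F[3-5] = -1358.4870 N (compression)
  F[4-5] = -1085.5622 N (compression)
  F[4-6] = +92.5862 N (tension)
  F[5-6] = -420.0486 N (compression)
  Rx@0 = +1491.3800 N
  Ry@0 = +1386.1722 N
  Ry@6 = +409.7178 N

-1358.487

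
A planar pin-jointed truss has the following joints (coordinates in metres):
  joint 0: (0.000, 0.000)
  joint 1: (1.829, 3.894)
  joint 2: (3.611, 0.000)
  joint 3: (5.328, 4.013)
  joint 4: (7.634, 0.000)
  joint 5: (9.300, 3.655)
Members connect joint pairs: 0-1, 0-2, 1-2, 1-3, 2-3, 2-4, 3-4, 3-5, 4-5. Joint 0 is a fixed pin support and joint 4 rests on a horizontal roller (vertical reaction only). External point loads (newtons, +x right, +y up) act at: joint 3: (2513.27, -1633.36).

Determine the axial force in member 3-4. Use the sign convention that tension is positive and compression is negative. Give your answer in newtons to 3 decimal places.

N=6 nodes, M=9 members, R=3 reactions → 2N=12, M+R=12
member 0 (0-1): L=4.3021, (cx,cy)=(0.4251,0.9051)
member 1 (0-2): L=3.6110, (cx,cy)=(1.0000,0.0000)
member 2 (1-2): L=4.2824, (cx,cy)=(0.4161,-0.9093)
member 3 (1-3): L=3.5010, (cx,cy)=(0.9994,0.0340)
member 4 (2-3): L=4.3649, (cx,cy)=(0.3934,0.9194)
member 5 (2-4): L=4.0230, (cx,cy)=(1.0000,0.0000)
member 6 (3-4): L=4.6284, (cx,cy)=(0.4982,-0.8670)
member 7 (3-5): L=3.9881, (cx,cy)=(0.9960,-0.0898)
member 8 (4-5): L=4.0168, (cx,cy)=(0.4148,0.9099)
solve A·x = −loads:
  F[0-1] = +914.5364 N (tension)
  F[0-2] = +2124.4672 N (tension)
  F[1-2] = -882.0636 N (compression)
  F[1-3] = +756.2876 N (tension)
  F[2-3] = +872.3986 N (tension)
  F[2-4] = +1414.2473 N (tension)
  F[3-4] = -2838.5338 N (compression)
  F[3-5] = -0.0000 N (compression)
  F[4-5] = +0.0000 N (tension)
  Rx@0 = -2513.2700 N
  Ry@0 = -827.7737 N
  Ry@4 = +2461.1337 N

-2838.534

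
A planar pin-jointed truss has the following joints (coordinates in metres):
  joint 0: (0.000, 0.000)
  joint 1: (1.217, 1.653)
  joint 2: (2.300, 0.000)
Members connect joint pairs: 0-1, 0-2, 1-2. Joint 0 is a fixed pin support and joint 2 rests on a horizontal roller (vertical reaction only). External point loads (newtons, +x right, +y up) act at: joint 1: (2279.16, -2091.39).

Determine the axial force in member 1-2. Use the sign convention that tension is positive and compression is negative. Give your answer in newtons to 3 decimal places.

-3281.253

N=3 nodes, M=3 members, R=3 reactions → 2N=6, M+R=6
member 0 (0-1): L=2.0527, (cx,cy)=(0.5929,0.8053)
member 1 (0-2): L=2.3000, (cx,cy)=(1.0000,0.0000)
member 2 (1-2): L=1.9762, (cx,cy)=(0.5480,-0.8365)
solve A·x = −loads:
  F[0-1] = +811.2006 N (tension)
  F[0-2] = +1798.2127 N (tension)
  F[1-2] = -3281.2529 N (compression)
  Rx@0 = -2279.1600 N
  Ry@0 = -653.2505 N
  Ry@2 = +2744.6405 N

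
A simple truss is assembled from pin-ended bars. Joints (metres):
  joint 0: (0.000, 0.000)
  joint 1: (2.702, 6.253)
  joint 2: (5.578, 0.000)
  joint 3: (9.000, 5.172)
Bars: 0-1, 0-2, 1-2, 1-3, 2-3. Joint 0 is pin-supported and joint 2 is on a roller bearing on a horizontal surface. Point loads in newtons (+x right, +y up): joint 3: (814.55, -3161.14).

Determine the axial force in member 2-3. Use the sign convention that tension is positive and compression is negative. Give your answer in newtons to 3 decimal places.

-3253.320

N=4 nodes, M=5 members, R=3 reactions → 2N=8, M+R=8
member 0 (0-1): L=6.8118, (cx,cy)=(0.3967,0.9180)
member 1 (0-2): L=5.5780, (cx,cy)=(1.0000,0.0000)
member 2 (1-2): L=6.8827, (cx,cy)=(0.4179,-0.9085)
member 3 (1-3): L=6.3901, (cx,cy)=(0.9856,-0.1692)
member 4 (2-3): L=6.2016, (cx,cy)=(0.5518,0.8340)
solve A·x = −loads:
  F[0-1] = +2935.3693 N (tension)
  F[0-2] = -349.8047 N (compression)
  F[1-2] = -3458.9539 N (compression)
  F[1-3] = +2647.8765 N (tension)
  F[2-3] = -3253.3195 N (compression)
  Rx@0 = -814.5500 N
  Ry@0 = -2694.5632 N
  Ry@2 = +5855.7032 N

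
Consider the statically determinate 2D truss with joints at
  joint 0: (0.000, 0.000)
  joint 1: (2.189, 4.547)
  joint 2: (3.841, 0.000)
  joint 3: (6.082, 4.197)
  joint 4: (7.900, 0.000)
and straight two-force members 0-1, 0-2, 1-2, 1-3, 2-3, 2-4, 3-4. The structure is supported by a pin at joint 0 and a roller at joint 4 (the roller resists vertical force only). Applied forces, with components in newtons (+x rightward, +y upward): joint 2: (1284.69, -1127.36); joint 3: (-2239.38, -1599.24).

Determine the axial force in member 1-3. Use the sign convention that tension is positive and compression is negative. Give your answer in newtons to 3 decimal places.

-1873.649

N=5 nodes, M=7 members, R=3 reactions → 2N=10, M+R=10
member 0 (0-1): L=5.0465, (cx,cy)=(0.4338,0.9010)
member 1 (0-2): L=3.8410, (cx,cy)=(1.0000,0.0000)
member 2 (1-2): L=4.8378, (cx,cy)=(0.3415,-0.9399)
member 3 (1-3): L=3.9087, (cx,cy)=(0.9960,-0.0895)
member 4 (2-3): L=4.7578, (cx,cy)=(0.4710,0.8821)
member 5 (2-4): L=4.0590, (cx,cy)=(1.0000,0.0000)
member 6 (3-4): L=4.5738, (cx,cy)=(0.3975,-0.9176)
solve A·x = −loads:
  F[0-1] = -2371.7092 N (compression)
  F[0-2] = +74.0815 N (tension)
  F[1-2] = +2452.1403 N (tension)
  F[1-3] = -1873.6489 N (compression)
  F[2-3] = -1334.7097 N (compression)
  F[2-4] = +255.4087 N (tension)
  F[3-4] = -642.5722 N (compression)
  Rx@0 = +954.6900 N
  Ry@0 = +2136.9684 N
  Ry@4 = +589.6316 N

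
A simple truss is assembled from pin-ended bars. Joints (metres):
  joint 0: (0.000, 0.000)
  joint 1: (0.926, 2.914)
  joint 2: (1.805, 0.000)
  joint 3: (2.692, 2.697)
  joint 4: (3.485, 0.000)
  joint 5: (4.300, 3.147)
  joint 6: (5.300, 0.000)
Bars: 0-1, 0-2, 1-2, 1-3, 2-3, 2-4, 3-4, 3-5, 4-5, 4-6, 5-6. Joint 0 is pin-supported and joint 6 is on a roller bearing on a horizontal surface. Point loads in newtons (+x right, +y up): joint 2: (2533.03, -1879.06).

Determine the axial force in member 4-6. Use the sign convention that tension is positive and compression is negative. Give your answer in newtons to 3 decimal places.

203.350

N=7 nodes, M=11 members, R=3 reactions → 2N=14, M+R=14
member 0 (0-1): L=3.0576, (cx,cy)=(0.3029,0.9530)
member 1 (0-2): L=1.8050, (cx,cy)=(1.0000,0.0000)
member 2 (1-2): L=3.0437, (cx,cy)=(0.2888,-0.9574)
member 3 (1-3): L=1.7793, (cx,cy)=(0.9925,-0.1220)
member 4 (2-3): L=2.8391, (cx,cy)=(0.3124,0.9499)
member 5 (2-4): L=1.6800, (cx,cy)=(1.0000,0.0000)
member 6 (3-4): L=2.8112, (cx,cy)=(0.2821,-0.9594)
member 7 (3-5): L=1.6698, (cx,cy)=(0.9630,0.2695)
member 8 (4-5): L=3.2508, (cx,cy)=(0.2507,0.9681)
member 9 (4-6): L=1.8150, (cx,cy)=(1.0000,0.0000)
member 10 (5-6): L=3.3021, (cx,cy)=(0.3028,-0.9530)
solve A·x = −loads:
  F[0-1] = -1300.1756 N (compression)
  F[0-2] = +2926.7916 N (tension)
  F[1-2] = +1396.5646 N (tension)
  F[1-3] = -803.0765 N (compression)
  F[2-3] = +570.5616 N (tension)
  F[2-4] = +618.8261 N (tension)
  F[3-4] = -783.1057 N (compression)
  F[3-5] = -413.2085 N (compression)
  F[4-5] = +776.0880 N (tension)
  F[4-6] = +203.3505 N (tension)
  F[5-6] = -671.4758 N (compression)
  Rx@0 = -2533.0300 N
  Ry@0 = +1239.1160 N
  Ry@6 = +639.9440 N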